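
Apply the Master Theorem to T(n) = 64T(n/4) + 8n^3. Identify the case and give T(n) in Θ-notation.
Master Theorem template: T(n) = a·T(n/b) + f(n).
Here: a=64, b=4, f(n)=8n^3
Compute log_b(a) = log_4(64) = 3.
f(n) = 8n^3 = Θ(n^3). Case 2: T(n) = Θ(n^3 log n).

Case 2: T(n) = Θ(n^3 log n)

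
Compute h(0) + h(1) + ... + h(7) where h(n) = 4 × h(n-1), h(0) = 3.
Computing the sequence terms: 3, 12, 48, 192, 768, 3072, 12288, 49152
Adding these values together:

65535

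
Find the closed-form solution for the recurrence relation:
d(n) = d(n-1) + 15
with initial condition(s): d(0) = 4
Recurrence: d(n) = d(n-1) + 15, initial: d(0) = 4.
Each step adds 15, so d(n) = d(0) + 15n = 15n + 4.

d(n) = 15n + 4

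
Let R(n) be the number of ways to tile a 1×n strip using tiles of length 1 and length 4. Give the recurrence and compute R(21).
Condition on the last tile: it has length 1 (leaving a 1×(n-1) strip) or length 4 (leaving a 1×(n-4) strip), so R(n) = R(n-1) + R(n-4) (order-4 linear recurrence).
For 0 ≤ i < 4 only unit tiles fit, so R(i) = 1.
Iterating the recurrence: R(4) = 2, R(5) = 3, R(6) = 4, R(7) = 5, R(8) = 7, R(9) = 10, R(10) = 14, R(11) = 19, R(12) = 26, R(13) = 36, R(14) = 50, R(15) = 69, R(16) = 95, R(17) = 131, R(18) = 181, R(19) = 250, R(20) = 345, R(21) = 476.

R(n) = R(n-1) + R(n-4), with R(i) = 1 for 0 ≤ i < 4; R(21) = 476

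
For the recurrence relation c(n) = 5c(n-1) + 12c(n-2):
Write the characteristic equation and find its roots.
Substitute c(n) = rⁿ and divide through by rⁿ⁻²: r² - 5r - 12 = 0
Discriminant: 5² + 4·12 = 73, not a perfect square, so by the quadratic formula r = (5 ± √73)/2.
General solution: c(n) = A·r₁ⁿ + B·r₂ⁿ where r₁,r₂ = (5 ± √73)/2

Characteristic: r² - 5r - 12 = 0, Roots: r = (5 ± √73)/2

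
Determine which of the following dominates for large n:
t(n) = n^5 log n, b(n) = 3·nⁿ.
Comparing growth rates:
Growth-rate hierarchy: log n ≺ any polynomial ≺ any exponential cⁿ (c>1) ≺ n! ≺ nⁿ.
super-exponential nⁿ dominates polynomial degree 5 (with log factor) asymptotically.

b(n) grows faster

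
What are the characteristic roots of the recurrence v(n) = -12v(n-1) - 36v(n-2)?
Substitute v(n) = rⁿ and divide through by rⁿ⁻²: r² + 12r + 36 = 0
Factor: (r + 6)² = 0, so r = -6 (double root).
General solution: v(n) = (A + Bn)·(-6)ⁿ

Characteristic: r² + 12r + 36 = 0, Roots: r = -6 (double root)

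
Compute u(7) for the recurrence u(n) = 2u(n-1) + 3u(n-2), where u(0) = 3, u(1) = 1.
Computing the sequence terms:
3, 1, 11, 25, 83, 241, 731, 2185

2185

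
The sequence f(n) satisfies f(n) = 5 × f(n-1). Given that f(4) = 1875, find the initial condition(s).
In general f(n) = 5ⁿ · f(0). At n = 4: f(0) = f(4) / 5^4 = 1875 / 625 = 3.

f(0) = 3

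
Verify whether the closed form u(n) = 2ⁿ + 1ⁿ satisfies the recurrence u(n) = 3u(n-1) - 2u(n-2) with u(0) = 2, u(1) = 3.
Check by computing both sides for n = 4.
From the recurrence with u(0) = 2, u(1) = 3:
  u(0) = 2, u(1) = 3, u(2) = 5, u(3) = 9, u(4) = 17
  so the recurrence gives u(4) = 17.
From the proposed closed form u(n) = 2ⁿ + 1ⁿ:
  u(4) = 17.
Both sides give 17 at n = 4, and the initial condition(s) match, so the closed form is consistent.

Yes, the closed form is correct.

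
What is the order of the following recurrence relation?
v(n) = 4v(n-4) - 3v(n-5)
The order is the largest lag k for which v(n-k) appears. Here the deepest term is v(n-5), so the order is 5.

Order 5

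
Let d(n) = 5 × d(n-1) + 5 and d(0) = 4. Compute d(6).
Computing step by step:
d(0) = 4
d(1) = 5 × 4 + 5 = 25
d(2) = 5 × 25 + 5 = 130
d(3) = 5 × 130 + 5 = 655
d(4) = 5 × 655 + 5 = 3280
d(5) = 5 × 3280 + 5 = 16405
d(6) = 5 × 16405 + 5 = 82030

82030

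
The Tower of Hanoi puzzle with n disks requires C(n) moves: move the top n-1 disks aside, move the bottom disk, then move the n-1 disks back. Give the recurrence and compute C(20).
Moving n disks = move the top n-1 disks aside (C(n-1) moves) + move the largest disk (1 move) + move the n-1 disks back on top (C(n-1) moves), so C(n) = 2C(n-1) + 1, with C(1) = 1 (a single disk takes one move).
First terms: 1, 3, 7, 15, 31, 63, … — each is one less than a power of 2. Indeed C(n) + 1 = 2(C(n-1) + 1) with C(1) + 1 = 2, so C(n) + 1 = 2ⁿ and C(n) = 2ⁿ - 1.
Hence C(20) = 2^20 - 1 = 1048576 - 1 = 1048575.

C(n) = 2C(n-1) + 1, C(1) = 1; C(20) = 1048575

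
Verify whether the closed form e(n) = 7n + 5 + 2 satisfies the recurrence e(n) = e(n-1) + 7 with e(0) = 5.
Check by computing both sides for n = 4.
From the recurrence with e(0) = 5:
  e(0) = 5, e(1) = 12, e(2) = 19, e(3) = 26, e(4) = 33
  so the recurrence gives e(4) = 33.
From the proposed closed form e(n) = 7n + 5 + 2:
  e(4) = 35.
The recurrence gives 33 but the closed form gives 35, so the closed form does not satisfy the recurrence.

No, the closed form is incorrect.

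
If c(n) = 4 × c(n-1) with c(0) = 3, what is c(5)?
Computing step by step:
c(0) = 3
c(1) = 4 × 3 = 12
c(2) = 4 × 12 = 48
c(3) = 4 × 48 = 192
c(4) = 4 × 192 = 768
c(5) = 4 × 768 = 3072

3072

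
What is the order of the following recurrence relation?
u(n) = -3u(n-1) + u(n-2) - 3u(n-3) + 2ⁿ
The order is the largest lag k for which u(n-k) appears. Here the deepest term is u(n-3) (the 2ⁿ term is non-homogeneous and does not affect the order), so the order is 3.

Order 3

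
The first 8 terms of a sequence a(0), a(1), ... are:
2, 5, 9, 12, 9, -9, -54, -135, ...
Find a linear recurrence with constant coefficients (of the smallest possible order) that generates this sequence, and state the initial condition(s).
Look for the lowest-order linear relation among consecutive terms.
Observation: a(n) - 3·a(n-1) - (-3)·a(n-2) = 0 holds for the shown terms, and no order-1 relation a(n) = α·a(n-1) + β fits.
Check at n=3: 3·9 + (-3)·5 = 12. ✓

a(n) = 3a(n-1) - 3a(n-2), a(0) = 2, a(1) = 5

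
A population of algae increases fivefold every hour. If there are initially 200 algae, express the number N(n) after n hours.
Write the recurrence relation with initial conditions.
Each hour multiplies the count by 5, so the count after n hours depends only on the count after n-1 hours: N(n) = 5 × N(n-1). The starting count gives N(0) = 200.
Unrolling n times gives the closed form N(n) = 200 × 5ⁿ.

N(n) = 5 × N(n-1), N(0) = 200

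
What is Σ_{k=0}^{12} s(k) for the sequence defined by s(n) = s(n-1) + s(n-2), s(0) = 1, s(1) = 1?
Computing the sequence terms: 1, 1, 2, 3, 5, 8, 13, 21, 34, 55, 89, 144, 233
Adding these values together:

609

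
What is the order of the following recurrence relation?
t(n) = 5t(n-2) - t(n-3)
The order is the largest lag k for which t(n-k) appears. Here the deepest term is t(n-3), so the order is 3.

Order 3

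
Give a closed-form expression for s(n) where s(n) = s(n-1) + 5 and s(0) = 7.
Recurrence: s(n) = s(n-1) + 5, initial: s(0) = 7.
Each step adds 5, so s(n) = s(0) + 5n = 5n + 7.

s(n) = 5n + 7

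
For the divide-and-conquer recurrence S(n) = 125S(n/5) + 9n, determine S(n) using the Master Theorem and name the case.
Master Theorem template: S(n) = a·S(n/b) + f(n).
Here: a=125, b=5, f(n)=9n
Compute log_b(a) = log_5(125) = 3.
f(n) = 9n = O(n^(3-ε)) with ε = 2. Case 1: S(n) = Θ(n^log_b(a)) = Θ(n^3).

Case 1: S(n) = Θ(n^3)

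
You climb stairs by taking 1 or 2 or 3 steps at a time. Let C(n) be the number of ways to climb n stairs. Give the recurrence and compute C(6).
Condition on the size of the last step (1 to 3): before it there were n-1, …, n-3 stairs climbed, and these cases are disjoint, so C(n) = C(n-1) + C(n-2) + C(n-3) (order-3 linear recurrence).
Initial conditions by direct count (compositions of i into parts ≤ 3): C(1) = 1; C(2) = 2; C(3) = 4.
Iterating the recurrence: C(4) = 7, C(5) = 13, C(6) = 24.

C(n) = C(n-1) + C(n-2) + C(n-3), C(1) = 1, C(2) = 2, C(3) = 4; C(6) = 24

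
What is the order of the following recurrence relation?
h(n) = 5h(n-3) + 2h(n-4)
The order is the largest lag k for which h(n-k) appears. Here the deepest term is h(n-4), so the order is 4.

Order 4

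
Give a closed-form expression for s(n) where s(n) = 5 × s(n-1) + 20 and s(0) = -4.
Recurrence: s(n) = 5 × s(n-1) + 20, initial: s(0) = -4.
Try s(n) = A·5ⁿ + C. Substituting: A·5ⁿ + C = 5(A·5ⁿ⁻¹ + C) + 20 = A·5ⁿ + 5C + 20, so C = 5C + 20, giving C = -5. Then s(0) = A - 5 = -4 gives A = 1.

s(n) = 5ⁿ - 5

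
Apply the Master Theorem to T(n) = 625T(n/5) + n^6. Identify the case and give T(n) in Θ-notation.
Master Theorem template: T(n) = a·T(n/b) + f(n).
Here: a=625, b=5, f(n)=n^6
Compute log_b(a) = log_5(625) = 4.
f(n) = n^6 = Ω(n^(4+ε)) with ε = 2, and the regularity condition holds (a·f(n/b) = (a/b^6)·f(n) with a/b^6 = 5^-2 < 1). Case 3: T(n) = Θ(f(n)) = Θ(n^6).

Case 3: T(n) = Θ(n^6)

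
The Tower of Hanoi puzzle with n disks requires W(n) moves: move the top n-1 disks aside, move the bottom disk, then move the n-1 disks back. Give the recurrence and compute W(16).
Moving n disks = move the top n-1 disks aside (W(n-1) moves) + move the largest disk (1 move) + move the n-1 disks back on top (W(n-1) moves), so W(n) = 2W(n-1) + 1, with W(1) = 1 (a single disk takes one move).
First terms: 1, 3, 7, 15, 31, 63, … — each is one less than a power of 2. Indeed W(n) + 1 = 2(W(n-1) + 1) with W(1) + 1 = 2, so W(n) + 1 = 2ⁿ and W(n) = 2ⁿ - 1.
Hence W(16) = 2^16 - 1 = 65536 - 1 = 65535.

W(n) = 2W(n-1) + 1, W(1) = 1; W(16) = 65535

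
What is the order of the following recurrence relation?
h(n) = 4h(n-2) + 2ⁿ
The order is the largest lag k for which h(n-k) appears. Here the deepest term is h(n-2) (the 2ⁿ term is non-homogeneous and does not affect the order), so the order is 2.

Order 2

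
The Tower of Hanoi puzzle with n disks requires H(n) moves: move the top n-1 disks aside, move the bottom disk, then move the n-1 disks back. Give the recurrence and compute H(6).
Moving n disks = move the top n-1 disks aside (H(n-1) moves) + move the largest disk (1 move) + move the n-1 disks back on top (H(n-1) moves), so H(n) = 2H(n-1) + 1, with H(1) = 1 (a single disk takes one move).
First terms: 1, 3, 7, 15, 31, 63, … — each is one less than a power of 2. Indeed H(n) + 1 = 2(H(n-1) + 1) with H(1) + 1 = 2, so H(n) + 1 = 2ⁿ and H(n) = 2ⁿ - 1.
Hence H(6) = 2^6 - 1 = 64 - 1 = 63.

H(n) = 2H(n-1) + 1, H(1) = 1; H(6) = 63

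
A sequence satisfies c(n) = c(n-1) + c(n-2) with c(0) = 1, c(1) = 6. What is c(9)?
Computing the sequence terms:
1, 6, 7, 13, 20, 33, 53, 86, 139, 225

225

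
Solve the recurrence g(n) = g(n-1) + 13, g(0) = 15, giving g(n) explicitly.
Recurrence: g(n) = g(n-1) + 13, initial: g(0) = 15.
Each step adds 13, so g(n) = g(0) + 13n = 13n + 15.

g(n) = 13n + 15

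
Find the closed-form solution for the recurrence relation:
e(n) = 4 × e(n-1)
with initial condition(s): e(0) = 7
Recurrence: e(n) = 4 × e(n-1), initial: e(0) = 7.
Each term is 4 times the previous, so this is geometric with ratio 4. After n steps: e(n) = e(0)·4ⁿ = 7·4ⁿ.

e(n) = 7·4ⁿ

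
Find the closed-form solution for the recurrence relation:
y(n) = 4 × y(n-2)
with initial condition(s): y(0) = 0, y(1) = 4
Recurrence: y(n) = 4 × y(n-2), initial: y(0) = 0, y(1) = 4.
Characteristic equation: r² - 4 = 0, which factors as (r - 2)(r + 2) = 0, so r = 2, -2. General solution y(n) = A·2ⁿ + B·(-2)ⁿ. From y(0) = 0: A + B = 0. From y(1) = 4: 2A - 2B = 4. Solving gives A = 1, B = -1.

y(n) = 2ⁿ - (-2)ⁿ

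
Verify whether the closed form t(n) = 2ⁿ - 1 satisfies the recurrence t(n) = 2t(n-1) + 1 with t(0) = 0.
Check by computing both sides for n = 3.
From the recurrence with t(0) = 0:
  t(0) = 0, t(1) = 1, t(2) = 3, t(3) = 7
  so the recurrence gives t(3) = 7.
From the proposed closed form t(n) = 2ⁿ - 1:
  t(3) = 7.
Both sides give 7 at n = 3, and the initial condition(s) match, so the closed form is consistent.

Yes, the closed form is correct.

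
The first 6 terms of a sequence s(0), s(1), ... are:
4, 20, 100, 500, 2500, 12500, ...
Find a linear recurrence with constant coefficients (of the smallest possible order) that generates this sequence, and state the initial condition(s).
Look for the lowest-order linear relation among consecutive terms.
Observation: each term is 5× the previous.
Check at n=2: 5·20 = 100. ✓

s(n) = 5 × s(n-1), s(0) = 4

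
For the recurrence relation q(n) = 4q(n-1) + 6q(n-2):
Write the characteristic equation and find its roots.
Substitute q(n) = rⁿ and divide through by rⁿ⁻²: r² - 4r - 6 = 0
Discriminant: 4² + 4·6 = 40, not a perfect square, so by the quadratic formula r = (4 ± √40)/2.
General solution: q(n) = A·r₁ⁿ + B·r₂ⁿ where r₁,r₂ = (4 ± √40)/2

Characteristic: r² - 4r - 6 = 0, Roots: r = (4 ± √40)/2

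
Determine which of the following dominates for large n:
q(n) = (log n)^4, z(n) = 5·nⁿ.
Comparing growth rates:
Growth-rate hierarchy: log n ≺ any polynomial ≺ any exponential cⁿ (c>1) ≺ n! ≺ nⁿ.
super-exponential nⁿ dominates polylogarithmic (log n)^4 asymptotically.

z(n) grows faster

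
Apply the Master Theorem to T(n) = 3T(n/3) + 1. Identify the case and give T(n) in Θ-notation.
Master Theorem template: T(n) = a·T(n/b) + f(n).
Here: a=3, b=3, f(n)=1
Compute log_b(a) = log_3(3) = 1.
f(n) = 1 = O(n^(1-ε)) with ε = 1. Case 1: T(n) = Θ(n^log_b(a)) = Θ(n).

Case 1: T(n) = Θ(n)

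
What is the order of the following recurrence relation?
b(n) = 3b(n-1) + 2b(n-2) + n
The order is the largest lag k for which b(n-k) appears. Here the deepest term is b(n-2) (the n term is non-homogeneous and does not affect the order), so the order is 2.

Order 2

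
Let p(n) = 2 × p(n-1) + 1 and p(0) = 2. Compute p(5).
Computing step by step:
p(0) = 2
p(1) = 2 × 2 + 1 = 5
p(2) = 2 × 5 + 1 = 11
p(3) = 2 × 11 + 1 = 23
p(4) = 2 × 23 + 1 = 47
p(5) = 2 × 47 + 1 = 95

95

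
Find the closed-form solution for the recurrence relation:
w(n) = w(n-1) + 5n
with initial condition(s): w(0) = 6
Recurrence: w(n) = w(n-1) + 5n, initial: w(0) = 6.
Telescoping: w(n) = w(0) + 5·Σᵢ₌₁ⁿ i = 6 + 5·n(n+1)/2.

w(n) = 5·n(n+1)/2 + 6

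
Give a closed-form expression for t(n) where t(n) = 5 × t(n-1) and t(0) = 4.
Recurrence: t(n) = 5 × t(n-1), initial: t(0) = 4.
Each term is 5 times the previous, so this is geometric with ratio 5. After n steps: t(n) = t(0)·5ⁿ = 4·5ⁿ.

t(n) = 4·5ⁿ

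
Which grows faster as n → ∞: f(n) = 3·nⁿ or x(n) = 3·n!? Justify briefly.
Comparing growth rates:
Growth-rate hierarchy: log n ≺ any polynomial ≺ any exponential cⁿ (c>1) ≺ n! ≺ nⁿ.
super-exponential nⁿ dominates factorial asymptotically.

f(n) grows faster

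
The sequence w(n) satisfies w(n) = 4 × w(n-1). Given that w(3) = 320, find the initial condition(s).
In general w(n) = 4ⁿ · w(0). At n = 3: w(0) = w(3) / 4^3 = 320 / 64 = 5.

w(0) = 5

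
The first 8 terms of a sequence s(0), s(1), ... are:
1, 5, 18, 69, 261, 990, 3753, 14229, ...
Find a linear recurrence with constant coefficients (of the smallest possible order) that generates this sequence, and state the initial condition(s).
Look for the lowest-order linear relation among consecutive terms.
Observation: s(n) - 3·s(n-1) - (3)·s(n-2) = 0 holds for the shown terms, and no order-1 relation s(n) = α·s(n-1) + β fits.
Check at n=3: 3·18 + (3)·5 = 69. ✓

s(n) = 3s(n-1) + 3s(n-2), s(0) = 1, s(1) = 5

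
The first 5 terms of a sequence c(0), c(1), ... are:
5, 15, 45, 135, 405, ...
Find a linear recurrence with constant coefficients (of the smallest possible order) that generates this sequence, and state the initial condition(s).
Look for the lowest-order linear relation among consecutive terms.
Observation: each term is 3× the previous.
Check at n=2: 3·15 = 45. ✓

c(n) = 3 × c(n-1), c(0) = 5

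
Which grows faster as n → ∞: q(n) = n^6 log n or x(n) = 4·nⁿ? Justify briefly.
Comparing growth rates:
Growth-rate hierarchy: log n ≺ any polynomial ≺ any exponential cⁿ (c>1) ≺ n! ≺ nⁿ.
super-exponential nⁿ dominates polynomial degree 6 (with log factor) asymptotically.

x(n) grows faster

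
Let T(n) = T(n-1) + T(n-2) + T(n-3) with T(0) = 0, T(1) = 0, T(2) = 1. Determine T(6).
Computing the sequence terms:
0, 0, 1, 1, 2, 4, 7

7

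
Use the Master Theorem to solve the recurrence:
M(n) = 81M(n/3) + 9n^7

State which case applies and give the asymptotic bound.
Master Theorem template: M(n) = a·M(n/b) + f(n).
Here: a=81, b=3, f(n)=9n^7
Compute log_b(a) = log_3(81) = 4.
f(n) = 9n^7 = Ω(n^(4+ε)) with ε = 3, and the regularity condition holds (a·f(n/b) = (a/b^7)·f(n) with a/b^7 = 3^-3 < 1). Case 3: M(n) = Θ(f(n)) = Θ(n^7).

Case 3: M(n) = Θ(n^7)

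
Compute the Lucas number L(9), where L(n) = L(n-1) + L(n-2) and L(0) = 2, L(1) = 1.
Computing the sequence terms:
2, 1, 3, 4, 7, 11, 18, 29, 47, 76

76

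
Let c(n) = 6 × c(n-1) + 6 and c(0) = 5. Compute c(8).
Computing step by step:
c(0) = 5
c(1) = 6 × 5 + 6 = 36
c(2) = 6 × 36 + 6 = 222
c(3) = 6 × 222 + 6 = 1338
c(4) = 6 × 1338 + 6 = 8034
c(5) = 6 × 8034 + 6 = 48210
c(6) = 6 × 48210 + 6 = 289266
c(7) = 6 × 289266 + 6 = 1735602
c(8) = 6 × 1735602 + 6 = 10413618

10413618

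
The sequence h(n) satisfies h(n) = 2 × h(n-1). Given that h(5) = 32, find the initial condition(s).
In general h(n) = 2ⁿ · h(0). At n = 5: h(0) = h(5) / 2^5 = 32 / 32 = 1.

h(0) = 1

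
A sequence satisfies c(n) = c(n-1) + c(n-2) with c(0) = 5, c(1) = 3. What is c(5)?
Computing the sequence terms:
5, 3, 8, 11, 19, 30

30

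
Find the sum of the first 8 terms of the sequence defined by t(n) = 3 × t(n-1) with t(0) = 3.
Computing the sequence terms: 3, 9, 27, 81, 243, 729, 2187, 6561
Adding these values together:

9840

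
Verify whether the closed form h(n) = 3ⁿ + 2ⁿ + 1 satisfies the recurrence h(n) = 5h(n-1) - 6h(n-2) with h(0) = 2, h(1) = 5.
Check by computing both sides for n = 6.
From the recurrence with h(0) = 2, h(1) = 5:
  h(0) = 2, h(1) = 5, h(2) = 13, h(3) = 35, h(4) = 97, h(5) = 275, h(6) = 793
  so the recurrence gives h(6) = 793.
From the proposed closed form h(n) = 3ⁿ + 2ⁿ + 1:
  h(6) = 794.
The recurrence gives 793 but the closed form gives 794, so the closed form does not satisfy the recurrence.

No, the closed form is incorrect.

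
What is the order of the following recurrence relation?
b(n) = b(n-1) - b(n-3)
The order is the largest lag k for which b(n-k) appears. Here the deepest term is b(n-3), so the order is 3.

Order 3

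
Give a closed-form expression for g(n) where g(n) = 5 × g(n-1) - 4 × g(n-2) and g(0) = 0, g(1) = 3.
Recurrence: g(n) = 5 × g(n-1) - 4 × g(n-2), initial: g(0) = 0, g(1) = 3.
Characteristic equation: r² - 5r + 4 = 0, which factors as (r - 4)(r - 1) = 0, so r = 4, 1. General solution g(n) = A·4ⁿ + B·1ⁿ. From g(0) = 0: A + B = 0. From g(1) = 3: 4A + 1B = 3. Solving gives A = 1, B = -1.

g(n) = 4ⁿ - 1ⁿ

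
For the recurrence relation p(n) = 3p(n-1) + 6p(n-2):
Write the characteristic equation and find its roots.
Substitute p(n) = rⁿ and divide through by rⁿ⁻²: r² - 3r - 6 = 0
Discriminant: 3² + 4·6 = 33, not a perfect square, so by the quadratic formula r = (3 ± √33)/2.
General solution: p(n) = A·r₁ⁿ + B·r₂ⁿ where r₁,r₂ = (3 ± √33)/2

Characteristic: r² - 3r - 6 = 0, Roots: r = (3 ± √33)/2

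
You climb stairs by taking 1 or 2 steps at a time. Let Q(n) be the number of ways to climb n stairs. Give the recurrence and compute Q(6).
Condition on the size of the last step (1 to 2): before it there were n-1, …, n-2 stairs climbed, and these cases are disjoint, so Q(n) = Q(n-1) + Q(n-2) (Fibonacci-type sequence).
Initial conditions by direct count (compositions of i into parts ≤ 2): Q(1) = 1; Q(2) = 2.
Iterating the recurrence: Q(3) = 3, Q(4) = 5, Q(5) = 8, Q(6) = 13.

Q(n) = Q(n-1) + Q(n-2), Q(1) = 1, Q(2) = 2; Q(6) = 13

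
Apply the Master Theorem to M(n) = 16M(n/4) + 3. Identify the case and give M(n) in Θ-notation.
Master Theorem template: M(n) = a·M(n/b) + f(n).
Here: a=16, b=4, f(n)=3
Compute log_b(a) = log_4(16) = 2.
f(n) = 3 = O(n^(2-ε)) with ε = 2. Case 1: M(n) = Θ(n^log_b(a)) = Θ(n^2).

Case 1: M(n) = Θ(n^2)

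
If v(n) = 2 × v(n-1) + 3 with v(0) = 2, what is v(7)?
Computing step by step:
v(0) = 2
v(1) = 2 × 2 + 3 = 7
v(2) = 2 × 7 + 3 = 17
v(3) = 2 × 17 + 3 = 37
v(4) = 2 × 37 + 3 = 77
v(5) = 2 × 77 + 3 = 157
v(6) = 2 × 157 + 3 = 317
v(7) = 2 × 317 + 3 = 637

637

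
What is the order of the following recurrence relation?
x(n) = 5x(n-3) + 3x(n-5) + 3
The order is the largest lag k for which x(n-k) appears. Here the deepest term is x(n-5) (the 3 term is non-homogeneous and does not affect the order), so the order is 5.

Order 5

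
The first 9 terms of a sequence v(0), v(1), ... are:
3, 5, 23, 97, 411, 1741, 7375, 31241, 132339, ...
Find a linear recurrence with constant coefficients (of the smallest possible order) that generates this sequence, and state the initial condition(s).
Look for the lowest-order linear relation among consecutive terms.
Observation: v(n) - 4·v(n-1) - (1)·v(n-2) = 0 holds for the shown terms, and no order-1 relation v(n) = α·v(n-1) + β fits.
Check at n=3: 4·23 + (1)·5 = 97. ✓

v(n) = 4v(n-1) + v(n-2), v(0) = 3, v(1) = 5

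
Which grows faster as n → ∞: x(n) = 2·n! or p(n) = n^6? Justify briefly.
Comparing growth rates:
Growth-rate hierarchy: log n ≺ any polynomial ≺ any exponential cⁿ (c>1) ≺ n! ≺ nⁿ.
factorial dominates polynomial degree 6 asymptotically.

x(n) grows faster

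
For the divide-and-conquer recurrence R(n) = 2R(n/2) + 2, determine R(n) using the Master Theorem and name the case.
Master Theorem template: R(n) = a·R(n/b) + f(n).
Here: a=2, b=2, f(n)=2
Compute log_b(a) = log_2(2) = 1.
f(n) = 2 = O(n^(1-ε)) with ε = 1. Case 1: R(n) = Θ(n^log_b(a)) = Θ(n).

Case 1: R(n) = Θ(n)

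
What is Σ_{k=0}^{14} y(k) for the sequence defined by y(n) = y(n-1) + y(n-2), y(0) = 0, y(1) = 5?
Computing the sequence terms: 0, 5, 5, 10, 15, 25, 40, 65, 105, 170, 275, 445, 720, 1165, 1885
Adding these values together:

4930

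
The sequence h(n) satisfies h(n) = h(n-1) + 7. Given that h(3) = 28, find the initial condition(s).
h(3) = h(0) + 3·7, so h(0) = 28 - 21 = 7.

h(0) = 7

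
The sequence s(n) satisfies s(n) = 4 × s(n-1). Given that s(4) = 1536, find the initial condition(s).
In general s(n) = 4ⁿ · s(0). At n = 4: s(0) = s(4) / 4^4 = 1536 / 256 = 6.

s(0) = 6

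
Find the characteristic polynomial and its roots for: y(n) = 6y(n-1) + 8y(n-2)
Substitute y(n) = rⁿ and divide through by rⁿ⁻²: r² - 6r - 8 = 0
Discriminant: 6² + 4·8 = 68, not a perfect square, so by the quadratic formula r = (6 ± √68)/2.
General solution: y(n) = A·r₁ⁿ + B·r₂ⁿ where r₁,r₂ = (6 ± √68)/2

Characteristic: r² - 6r - 8 = 0, Roots: r = (6 ± √68)/2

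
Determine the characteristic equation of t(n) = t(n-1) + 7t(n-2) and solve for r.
Substitute t(n) = rⁿ and divide through by rⁿ⁻²: r² - r - 7 = 0
Discriminant: 1² + 4·7 = 29, not a perfect square, so by the quadratic formula r = (1 ± √29)/2.
General solution: t(n) = A·r₁ⁿ + B·r₂ⁿ where r₁,r₂ = (1 ± √29)/2

Characteristic: r² - r - 7 = 0, Roots: r = (1 ± √29)/2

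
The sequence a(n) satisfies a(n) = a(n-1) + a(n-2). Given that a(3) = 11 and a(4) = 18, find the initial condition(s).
Work backwards using a(k) = a(k+2) - a(k+1):
a(2) = a(4) - a(3) = 18 - 11 = 7
a(1) = a(3) - a(2) = 11 - 7 = 4
a(0) = a(2) - a(1) = 7 - 4 = 3

a(0) = 3, a(1) = 4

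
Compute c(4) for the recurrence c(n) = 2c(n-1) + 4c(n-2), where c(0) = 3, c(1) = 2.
Computing the sequence terms:
3, 2, 16, 40, 144

144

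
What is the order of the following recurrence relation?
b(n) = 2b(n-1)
The order is the largest lag k for which b(n-k) appears. Here the deepest term is b(n-1), so the order is 1.

Order 1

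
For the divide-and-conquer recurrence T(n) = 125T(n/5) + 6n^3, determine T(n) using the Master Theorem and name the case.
Master Theorem template: T(n) = a·T(n/b) + f(n).
Here: a=125, b=5, f(n)=6n^3
Compute log_b(a) = log_5(125) = 3.
f(n) = 6n^3 = Θ(n^3). Case 2: T(n) = Θ(n^3 log n).

Case 2: T(n) = Θ(n^3 log n)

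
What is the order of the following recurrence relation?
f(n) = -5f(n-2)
The order is the largest lag k for which f(n-k) appears. Here the deepest term is f(n-2), so the order is 2.

Order 2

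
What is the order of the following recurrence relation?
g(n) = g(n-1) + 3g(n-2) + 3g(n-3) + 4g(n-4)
The order is the largest lag k for which g(n-k) appears. Here the deepest term is g(n-4), so the order is 4.

Order 4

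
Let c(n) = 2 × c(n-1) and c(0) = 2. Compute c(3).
Computing step by step:
c(0) = 2
c(1) = 2 × 2 = 4
c(2) = 2 × 4 = 8
c(3) = 2 × 8 = 16

16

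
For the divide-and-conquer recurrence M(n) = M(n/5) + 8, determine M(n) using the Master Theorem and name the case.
Master Theorem template: M(n) = a·M(n/b) + f(n).
Here: a=1, b=5, f(n)=8
Compute log_b(a) = log_5(1) = 0.
f(n) = 8 = Θ(1). Case 2: M(n) = Θ(log n).

Case 2: M(n) = Θ(log n)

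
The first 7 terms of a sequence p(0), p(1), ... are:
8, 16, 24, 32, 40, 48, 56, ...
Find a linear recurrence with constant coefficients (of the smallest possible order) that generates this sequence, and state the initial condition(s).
Look for the lowest-order linear relation among consecutive terms.
Observation: consecutive differences are constant (= 8).
Check at n=2: 1·16 + 8 = 24. ✓

p(n) = p(n-1) + 8, p(0) = 8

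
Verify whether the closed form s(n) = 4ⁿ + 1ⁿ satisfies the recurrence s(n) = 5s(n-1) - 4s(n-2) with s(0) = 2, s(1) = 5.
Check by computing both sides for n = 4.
From the recurrence with s(0) = 2, s(1) = 5:
  s(0) = 2, s(1) = 5, s(2) = 17, s(3) = 65, s(4) = 257
  so the recurrence gives s(4) = 257.
From the proposed closed form s(n) = 4ⁿ + 1ⁿ:
  s(4) = 257.
Both sides give 257 at n = 4, and the initial condition(s) match, so the closed form is consistent.

Yes, the closed form is correct.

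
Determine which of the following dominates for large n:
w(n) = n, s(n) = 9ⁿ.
Comparing growth rates:
Growth-rate hierarchy: log n ≺ any polynomial ≺ any exponential cⁿ (c>1) ≺ n! ≺ nⁿ.
exponential base 9 dominates polynomial degree 1 asymptotically.

s(n) grows faster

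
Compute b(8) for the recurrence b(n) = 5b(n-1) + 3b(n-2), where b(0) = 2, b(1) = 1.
Computing the sequence terms:
2, 1, 11, 58, 323, 1789, 9914, 54937, 304427

304427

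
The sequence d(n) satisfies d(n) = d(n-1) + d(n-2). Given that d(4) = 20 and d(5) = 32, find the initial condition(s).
Work backwards using d(k) = d(k+2) - d(k+1):
d(3) = d(5) - d(4) = 32 - 20 = 12
d(2) = d(4) - d(3) = 20 - 12 = 8
d(1) = d(3) - d(2) = 12 - 8 = 4
d(0) = d(2) - d(1) = 8 - 4 = 4

d(0) = 4, d(1) = 4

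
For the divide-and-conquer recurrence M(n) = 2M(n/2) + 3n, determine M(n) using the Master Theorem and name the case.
Master Theorem template: M(n) = a·M(n/b) + f(n).
Here: a=2, b=2, f(n)=3n
Compute log_b(a) = log_2(2) = 1.
f(n) = 3n = Θ(n). Case 2: M(n) = Θ(n log n).

Case 2: M(n) = Θ(n log n)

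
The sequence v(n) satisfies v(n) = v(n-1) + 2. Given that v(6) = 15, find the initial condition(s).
v(6) = v(0) + 6·2, so v(0) = 15 - 12 = 3.

v(0) = 3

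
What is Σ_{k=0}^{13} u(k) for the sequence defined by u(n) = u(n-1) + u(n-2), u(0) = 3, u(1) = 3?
Computing the sequence terms: 3, 3, 6, 9, 15, 24, 39, 63, 102, 165, 267, 432, 699, 1131
Adding these values together:

2958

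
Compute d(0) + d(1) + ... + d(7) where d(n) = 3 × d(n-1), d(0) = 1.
Computing the sequence terms: 1, 3, 9, 27, 81, 243, 729, 2187
Adding these values together:

3280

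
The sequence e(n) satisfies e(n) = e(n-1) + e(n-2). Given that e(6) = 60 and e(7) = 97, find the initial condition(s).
Work backwards using e(k) = e(k+2) - e(k+1):
e(5) = e(7) - e(6) = 97 - 60 = 37
e(4) = e(6) - e(5) = 60 - 37 = 23
e(3) = e(5) - e(4) = 37 - 23 = 14
e(2) = e(4) - e(3) = 23 - 14 = 9
e(1) = e(3) - e(2) = 14 - 9 = 5
e(0) = e(2) - e(1) = 9 - 5 = 4

e(0) = 4, e(1) = 5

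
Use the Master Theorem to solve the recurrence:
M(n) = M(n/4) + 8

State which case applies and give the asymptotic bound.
Master Theorem template: M(n) = a·M(n/b) + f(n).
Here: a=1, b=4, f(n)=8
Compute log_b(a) = log_4(1) = 0.
f(n) = 8 = Θ(1). Case 2: M(n) = Θ(log n).

Case 2: M(n) = Θ(log n)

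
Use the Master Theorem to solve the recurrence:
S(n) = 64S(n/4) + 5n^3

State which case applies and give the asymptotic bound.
Master Theorem template: S(n) = a·S(n/b) + f(n).
Here: a=64, b=4, f(n)=5n^3
Compute log_b(a) = log_4(64) = 3.
f(n) = 5n^3 = Θ(n^3). Case 2: S(n) = Θ(n^3 log n).

Case 2: S(n) = Θ(n^3 log n)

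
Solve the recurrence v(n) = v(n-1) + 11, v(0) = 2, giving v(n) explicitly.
Recurrence: v(n) = v(n-1) + 11, initial: v(0) = 2.
Each step adds 11, so v(n) = v(0) + 11n = 11n + 2.

v(n) = 11n + 2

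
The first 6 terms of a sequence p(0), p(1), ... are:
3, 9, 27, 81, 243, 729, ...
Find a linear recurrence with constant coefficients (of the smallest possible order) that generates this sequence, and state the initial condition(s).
Look for the lowest-order linear relation among consecutive terms.
Observation: each term is 3× the previous.
Check at n=2: 3·9 = 27. ✓

p(n) = 3 × p(n-1), p(0) = 3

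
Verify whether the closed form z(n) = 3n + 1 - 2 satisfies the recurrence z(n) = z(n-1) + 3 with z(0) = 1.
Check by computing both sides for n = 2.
From the recurrence with z(0) = 1:
  z(0) = 1, z(1) = 4, z(2) = 7
  so the recurrence gives z(2) = 7.
From the proposed closed form z(n) = 3n + 1 - 2:
  z(2) = 5.
The recurrence gives 7 but the closed form gives 5, so the closed form does not satisfy the recurrence.

No, the closed form is incorrect.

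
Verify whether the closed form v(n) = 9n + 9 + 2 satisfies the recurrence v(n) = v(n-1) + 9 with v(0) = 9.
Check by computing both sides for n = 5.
From the recurrence with v(0) = 9:
  v(0) = 9, v(1) = 18, v(2) = 27, v(3) = 36, v(4) = 45, v(5) = 54
  so the recurrence gives v(5) = 54.
From the proposed closed form v(n) = 9n + 9 + 2:
  v(5) = 56.
The recurrence gives 54 but the closed form gives 56, so the closed form does not satisfy the recurrence.

No, the closed form is incorrect.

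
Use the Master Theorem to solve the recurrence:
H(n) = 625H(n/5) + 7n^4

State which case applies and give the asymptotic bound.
Master Theorem template: H(n) = a·H(n/b) + f(n).
Here: a=625, b=5, f(n)=7n^4
Compute log_b(a) = log_5(625) = 4.
f(n) = 7n^4 = Θ(n^4). Case 2: H(n) = Θ(n^4 log n).

Case 2: H(n) = Θ(n^4 log n)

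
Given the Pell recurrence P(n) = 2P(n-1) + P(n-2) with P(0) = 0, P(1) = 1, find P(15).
Computing the sequence terms:
0, 1, 2, 5, 12, 29, 70, 169, 408, 985, 2378, 5741, 13860, 33461, 80782, 195025

195025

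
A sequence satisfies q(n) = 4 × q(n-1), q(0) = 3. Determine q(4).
Computing step by step:
q(0) = 3
q(1) = 4 × 3 = 12
q(2) = 4 × 12 = 48
q(3) = 4 × 48 = 192
q(4) = 4 × 192 = 768

768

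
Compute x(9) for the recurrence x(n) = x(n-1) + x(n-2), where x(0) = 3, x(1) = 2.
Computing the sequence terms:
3, 2, 5, 7, 12, 19, 31, 50, 81, 131

131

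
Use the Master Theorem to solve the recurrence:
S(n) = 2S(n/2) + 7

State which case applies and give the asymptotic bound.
Master Theorem template: S(n) = a·S(n/b) + f(n).
Here: a=2, b=2, f(n)=7
Compute log_b(a) = log_2(2) = 1.
f(n) = 7 = O(n^(1-ε)) with ε = 1. Case 1: S(n) = Θ(n^log_b(a)) = Θ(n).

Case 1: S(n) = Θ(n)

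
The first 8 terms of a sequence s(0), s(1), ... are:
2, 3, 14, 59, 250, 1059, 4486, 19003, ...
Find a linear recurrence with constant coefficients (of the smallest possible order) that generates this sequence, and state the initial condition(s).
Look for the lowest-order linear relation among consecutive terms.
Observation: s(n) - 4·s(n-1) - (1)·s(n-2) = 0 holds for the shown terms, and no order-1 relation s(n) = α·s(n-1) + β fits.
Check at n=3: 4·14 + (1)·3 = 59. ✓

s(n) = 4s(n-1) + s(n-2), s(0) = 2, s(1) = 3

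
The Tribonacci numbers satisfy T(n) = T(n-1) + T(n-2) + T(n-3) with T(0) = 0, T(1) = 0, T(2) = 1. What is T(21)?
Computing the sequence terms:
0, 0, 1, 1, 2, 4, 7, 13, 24, 44, 81, 149, 274, 504, 927, 1705, 3136, 5768, 10609, 19513, 35890, 66012

66012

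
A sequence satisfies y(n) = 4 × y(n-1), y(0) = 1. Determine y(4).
Computing step by step:
y(0) = 1
y(1) = 4 × 1 = 4
y(2) = 4 × 4 = 16
y(3) = 4 × 16 = 64
y(4) = 4 × 64 = 256

256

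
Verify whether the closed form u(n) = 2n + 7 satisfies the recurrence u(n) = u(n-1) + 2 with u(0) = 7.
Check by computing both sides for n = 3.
From the recurrence with u(0) = 7:
  u(0) = 7, u(1) = 9, u(2) = 11, u(3) = 13
  so the recurrence gives u(3) = 13.
From the proposed closed form u(n) = 2n + 7:
  u(3) = 13.
Both sides give 13 at n = 3, and the initial condition(s) match, so the closed form is consistent.

Yes, the closed form is correct.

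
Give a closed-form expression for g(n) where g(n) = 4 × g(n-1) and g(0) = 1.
Recurrence: g(n) = 4 × g(n-1), initial: g(0) = 1.
Each term is 4 times the previous, so this is geometric with ratio 4. After n steps: g(n) = g(0)·4ⁿ = 4ⁿ.

g(n) = 4ⁿ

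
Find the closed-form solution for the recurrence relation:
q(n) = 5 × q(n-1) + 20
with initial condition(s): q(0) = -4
Recurrence: q(n) = 5 × q(n-1) + 20, initial: q(0) = -4.
Try q(n) = A·5ⁿ + C. Substituting: A·5ⁿ + C = 5(A·5ⁿ⁻¹ + C) + 20 = A·5ⁿ + 5C + 20, so C = 5C + 20, giving C = -5. Then q(0) = A - 5 = -4 gives A = 1.

q(n) = 5ⁿ - 5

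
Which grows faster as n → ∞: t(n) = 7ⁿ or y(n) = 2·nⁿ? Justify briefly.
Comparing growth rates:
Growth-rate hierarchy: log n ≺ any polynomial ≺ any exponential cⁿ (c>1) ≺ n! ≺ nⁿ.
super-exponential nⁿ dominates exponential base 7 asymptotically.

y(n) grows faster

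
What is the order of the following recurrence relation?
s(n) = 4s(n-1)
The order is the largest lag k for which s(n-k) appears. Here the deepest term is s(n-1), so the order is 1.

Order 1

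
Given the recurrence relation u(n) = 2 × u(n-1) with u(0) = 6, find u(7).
Computing step by step:
u(0) = 6
u(1) = 2 × 6 = 12
u(2) = 2 × 12 = 24
u(3) = 2 × 24 = 48
u(4) = 2 × 48 = 96
u(5) = 2 × 96 = 192
u(6) = 2 × 192 = 384
u(7) = 2 × 384 = 768

768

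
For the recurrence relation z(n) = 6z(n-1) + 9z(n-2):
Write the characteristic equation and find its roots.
Substitute z(n) = rⁿ and divide through by rⁿ⁻²: r² - 6r - 9 = 0
Discriminant: 6² + 4·9 = 72, not a perfect square, so by the quadratic formula r = (6 ± √72)/2.
General solution: z(n) = A·r₁ⁿ + B·r₂ⁿ where r₁,r₂ = (6 ± √72)/2

Characteristic: r² - 6r - 9 = 0, Roots: r = (6 ± √72)/2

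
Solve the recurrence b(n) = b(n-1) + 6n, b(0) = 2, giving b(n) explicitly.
Recurrence: b(n) = b(n-1) + 6n, initial: b(0) = 2.
Telescoping: b(n) = b(0) + 6·Σᵢ₌₁ⁿ i = 2 + 6·n(n+1)/2.

b(n) = 6·n(n+1)/2 + 2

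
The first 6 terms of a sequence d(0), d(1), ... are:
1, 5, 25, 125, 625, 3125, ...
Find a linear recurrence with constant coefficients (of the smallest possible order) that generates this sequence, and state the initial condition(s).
Look for the lowest-order linear relation among consecutive terms.
Observation: each term is 5× the previous.
Check at n=2: 5·5 = 25. ✓

d(n) = 5 × d(n-1), d(0) = 1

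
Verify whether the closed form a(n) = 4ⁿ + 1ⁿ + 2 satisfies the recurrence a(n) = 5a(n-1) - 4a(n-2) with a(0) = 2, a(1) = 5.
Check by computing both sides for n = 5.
From the recurrence with a(0) = 2, a(1) = 5:
  a(0) = 2, a(1) = 5, a(2) = 17, a(3) = 65, a(4) = 257, a(5) = 1025
  so the recurrence gives a(5) = 1025.
From the proposed closed form a(n) = 4ⁿ + 1ⁿ + 2:
  a(5) = 1027.
The recurrence gives 1025 but the closed form gives 1027, so the closed form does not satisfy the recurrence.

No, the closed form is incorrect.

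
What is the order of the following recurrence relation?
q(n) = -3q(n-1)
The order is the largest lag k for which q(n-k) appears. Here the deepest term is q(n-1), so the order is 1.

Order 1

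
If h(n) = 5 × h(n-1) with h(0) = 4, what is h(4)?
Computing step by step:
h(0) = 4
h(1) = 5 × 4 = 20
h(2) = 5 × 20 = 100
h(3) = 5 × 100 = 500
h(4) = 5 × 500 = 2500

2500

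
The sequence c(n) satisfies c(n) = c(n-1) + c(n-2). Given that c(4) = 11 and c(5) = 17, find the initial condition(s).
Work backwards using c(k) = c(k+2) - c(k+1):
c(3) = c(5) - c(4) = 17 - 11 = 6
c(2) = c(4) - c(3) = 11 - 6 = 5
c(1) = c(3) - c(2) = 6 - 5 = 1
c(0) = c(2) - c(1) = 5 - 1 = 4

c(0) = 4, c(1) = 1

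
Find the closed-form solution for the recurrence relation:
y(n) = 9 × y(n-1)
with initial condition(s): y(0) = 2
Recurrence: y(n) = 9 × y(n-1), initial: y(0) = 2.
Each term is 9 times the previous, so this is geometric with ratio 9. After n steps: y(n) = y(0)·9ⁿ = 2·9ⁿ.

y(n) = 2·9ⁿ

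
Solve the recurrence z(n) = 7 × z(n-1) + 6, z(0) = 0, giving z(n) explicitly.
Recurrence: z(n) = 7 × z(n-1) + 6, initial: z(0) = 0.
Try z(n) = A·7ⁿ + C. Substituting: A·7ⁿ + C = 7(A·7ⁿ⁻¹ + C) + 6 = A·7ⁿ + 7C + 6, so C = 7C + 6, giving C = -1. Then z(0) = A - 1 = 0 gives A = 1.

z(n) = 7ⁿ - 1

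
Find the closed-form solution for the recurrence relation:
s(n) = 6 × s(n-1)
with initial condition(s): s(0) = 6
Recurrence: s(n) = 6 × s(n-1), initial: s(0) = 6.
Each term is 6 times the previous, so this is geometric with ratio 6. After n steps: s(n) = s(0)·6ⁿ = 6·6ⁿ.

s(n) = 6·6ⁿ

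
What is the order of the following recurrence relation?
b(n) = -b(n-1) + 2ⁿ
The order is the largest lag k for which b(n-k) appears. Here the deepest term is b(n-1) (the 2ⁿ term is non-homogeneous and does not affect the order), so the order is 1.

Order 1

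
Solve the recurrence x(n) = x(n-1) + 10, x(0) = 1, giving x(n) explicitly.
Recurrence: x(n) = x(n-1) + 10, initial: x(0) = 1.
Each step adds 10, so x(n) = x(0) + 10n = 10n + 1.

x(n) = 10n + 1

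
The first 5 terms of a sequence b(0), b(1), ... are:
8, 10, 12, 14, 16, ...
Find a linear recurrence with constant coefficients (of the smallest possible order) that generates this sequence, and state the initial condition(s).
Look for the lowest-order linear relation among consecutive terms.
Observation: consecutive differences are constant (= 2).
Check at n=2: 1·10 + 2 = 12. ✓

b(n) = b(n-1) + 2, b(0) = 8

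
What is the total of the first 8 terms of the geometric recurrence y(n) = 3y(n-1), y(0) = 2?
Computing the sequence terms: 2, 6, 18, 54, 162, 486, 1458, 4374
Adding these values together:

6560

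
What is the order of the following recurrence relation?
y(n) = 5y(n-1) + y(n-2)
The order is the largest lag k for which y(n-k) appears. Here the deepest term is y(n-2), so the order is 2.

Order 2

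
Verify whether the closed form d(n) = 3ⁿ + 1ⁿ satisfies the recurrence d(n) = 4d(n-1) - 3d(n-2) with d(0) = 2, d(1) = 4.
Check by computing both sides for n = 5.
From the recurrence with d(0) = 2, d(1) = 4:
  d(0) = 2, d(1) = 4, d(2) = 10, d(3) = 28, d(4) = 82, d(5) = 244
  so the recurrence gives d(5) = 244.
From the proposed closed form d(n) = 3ⁿ + 1ⁿ:
  d(5) = 244.
Both sides give 244 at n = 5, and the initial condition(s) match, so the closed form is consistent.

Yes, the closed form is correct.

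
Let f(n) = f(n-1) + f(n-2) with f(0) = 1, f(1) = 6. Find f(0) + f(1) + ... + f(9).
Computing the sequence terms: 1, 6, 7, 13, 20, 33, 53, 86, 139, 225
Adding these values together:

583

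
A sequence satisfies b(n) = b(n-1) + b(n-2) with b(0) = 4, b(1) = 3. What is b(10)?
Computing the sequence terms:
4, 3, 7, 10, 17, 27, 44, 71, 115, 186, 301

301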